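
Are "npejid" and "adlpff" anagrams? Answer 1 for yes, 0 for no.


Strings: "npejid", "adlpff"
Sorted first:  deijnp
Sorted second: adfflp
Differ at position 0: 'd' vs 'a' => not anagrams

0


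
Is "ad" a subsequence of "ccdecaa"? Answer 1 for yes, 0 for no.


Check if "ad" is a subsequence of "ccdecaa"
Greedy scan:
  Position 0 ('c'): no match needed
  Position 1 ('c'): no match needed
  Position 2 ('d'): no match needed
  Position 3 ('e'): no match needed
  Position 4 ('c'): no match needed
  Position 5 ('a'): matches sub[0] = 'a'
  Position 6 ('a'): no match needed
Only matched 1/2 characters => not a subsequence

0


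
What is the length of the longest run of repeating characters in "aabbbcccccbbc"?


Input: "aabbbcccccbbc"
Scanning for longest run:
  Position 1 ('a'): continues run of 'a', length=2
  Position 2 ('b'): new char, reset run to 1
  Position 3 ('b'): continues run of 'b', length=2
  Position 4 ('b'): continues run of 'b', length=3
  Position 5 ('c'): new char, reset run to 1
  Position 6 ('c'): continues run of 'c', length=2
  Position 7 ('c'): continues run of 'c', length=3
  Position 8 ('c'): continues run of 'c', length=4
  Position 9 ('c'): continues run of 'c', length=5
  Position 10 ('b'): new char, reset run to 1
  Position 11 ('b'): continues run of 'b', length=2
  Position 12 ('c'): new char, reset run to 1
Longest run: 'c' with length 5

5


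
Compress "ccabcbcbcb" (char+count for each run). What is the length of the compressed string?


Input: ccabcbcbcb
Runs:
  'c' x 2 => "c2"
  'a' x 1 => "a1"
  'b' x 1 => "b1"
  'c' x 1 => "c1"
  'b' x 1 => "b1"
  'c' x 1 => "c1"
  'b' x 1 => "b1"
  'c' x 1 => "c1"
  'b' x 1 => "b1"
Compressed: "c2a1b1c1b1c1b1c1b1"
Compressed length: 18

18


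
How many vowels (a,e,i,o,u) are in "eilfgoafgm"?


Input: eilfgoafgm
Checking each character:
  'e' at position 0: vowel (running total: 1)
  'i' at position 1: vowel (running total: 2)
  'l' at position 2: consonant
  'f' at position 3: consonant
  'g' at position 4: consonant
  'o' at position 5: vowel (running total: 3)
  'a' at position 6: vowel (running total: 4)
  'f' at position 7: consonant
  'g' at position 8: consonant
  'm' at position 9: consonant
Total vowels: 4

4


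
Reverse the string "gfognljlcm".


Input: gfognljlcm
Reading characters right to left:
  Position 9: 'm'
  Position 8: 'c'
  Position 7: 'l'
  Position 6: 'j'
  Position 5: 'l'
  Position 4: 'n'
  Position 3: 'g'
  Position 2: 'o'
  Position 1: 'f'
  Position 0: 'g'
Reversed: mcljlngofg

mcljlngofg


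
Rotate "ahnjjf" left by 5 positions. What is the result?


Input: "ahnjjf", rotate left by 5
First 5 characters: "ahnjj"
Remaining characters: "f"
Concatenate remaining + first: "f" + "ahnjj" = "fahnjj"

fahnjj


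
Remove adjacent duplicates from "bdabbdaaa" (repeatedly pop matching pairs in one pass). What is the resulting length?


Input: bdabbdaaa
Stack-based adjacent duplicate removal:
  Read 'b': push. Stack: b
  Read 'd': push. Stack: bd
  Read 'a': push. Stack: bda
  Read 'b': push. Stack: bdab
  Read 'b': matches stack top 'b' => pop. Stack: bda
  Read 'd': push. Stack: bdad
  Read 'a': push. Stack: bdada
  Read 'a': matches stack top 'a' => pop. Stack: bdad
  Read 'a': push. Stack: bdada
Final stack: "bdada" (length 5)

5


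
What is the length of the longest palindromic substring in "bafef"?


Input: "bafef"
Checking substrings for palindromes:
  [2:5] "fef" (len 3) => palindrome
Longest palindromic substring: "fef" with length 3

3


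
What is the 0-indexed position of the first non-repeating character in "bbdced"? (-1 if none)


Input: bbdced
Character frequencies:
  'b': 2
  'c': 1
  'd': 2
  'e': 1
Scanning left to right for freq == 1:
  Position 0 ('b'): freq=2, skip
  Position 1 ('b'): freq=2, skip
  Position 2 ('d'): freq=2, skip
  Position 3 ('c'): unique! => answer = 3

3


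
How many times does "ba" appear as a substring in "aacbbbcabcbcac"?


Searching for "ba" in "aacbbbcabcbcac"
Scanning each position:
  Position 0: "aa" => no
  Position 1: "ac" => no
  Position 2: "cb" => no
  Position 3: "bb" => no
  Position 4: "bb" => no
  Position 5: "bc" => no
  Position 6: "ca" => no
  Position 7: "ab" => no
  Position 8: "bc" => no
  Position 9: "cb" => no
  Position 10: "bc" => no
  Position 11: "ca" => no
  Position 12: "ac" => no
Total occurrences: 0

0


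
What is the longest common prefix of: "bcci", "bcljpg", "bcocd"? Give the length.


Words: bcci, bcljpg, bcocd
  Position 0: all 'b' => match
  Position 1: all 'c' => match
  Position 2: ('c', 'l', 'o') => mismatch, stop
LCP = "bc" (length 2)

2


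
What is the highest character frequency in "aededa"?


Input: aededa
Character counts:
  'a': 2
  'd': 2
  'e': 2
Maximum frequency: 2

2


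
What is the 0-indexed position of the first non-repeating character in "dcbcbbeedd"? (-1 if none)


Input: dcbcbbeedd
Character frequencies:
  'b': 3
  'c': 2
  'd': 3
  'e': 2
Scanning left to right for freq == 1:
  Position 0 ('d'): freq=3, skip
  Position 1 ('c'): freq=2, skip
  Position 2 ('b'): freq=3, skip
  Position 3 ('c'): freq=2, skip
  Position 4 ('b'): freq=3, skip
  Position 5 ('b'): freq=3, skip
  Position 6 ('e'): freq=2, skip
  Position 7 ('e'): freq=2, skip
  Position 8 ('d'): freq=3, skip
  Position 9 ('d'): freq=3, skip
  No unique character found => answer = -1

-1


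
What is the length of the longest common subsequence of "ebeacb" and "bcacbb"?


LCS of "ebeacb" and "bcacbb"
DP table:
           b    c    a    c    b    b
      0    0    0    0    0    0    0
  e   0    0    0    0    0    0    0
  b   0    1    1    1    1    1    1
  e   0    1    1    1    1    1    1
  a   0    1    1    2    2    2    2
  c   0    1    2    2    3    3    3
  b   0    1    2    2    3    4    4
LCS length = dp[6][6] = 4

4


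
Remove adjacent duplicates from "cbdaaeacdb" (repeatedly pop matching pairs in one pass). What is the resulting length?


Input: cbdaaeacdb
Stack-based adjacent duplicate removal:
  Read 'c': push. Stack: c
  Read 'b': push. Stack: cb
  Read 'd': push. Stack: cbd
  Read 'a': push. Stack: cbda
  Read 'a': matches stack top 'a' => pop. Stack: cbd
  Read 'e': push. Stack: cbde
  Read 'a': push. Stack: cbdea
  Read 'c': push. Stack: cbdeac
  Read 'd': push. Stack: cbdeacd
  Read 'b': push. Stack: cbdeacdb
Final stack: "cbdeacdb" (length 8)

8


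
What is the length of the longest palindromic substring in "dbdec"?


Input: "dbdec"
Checking substrings for palindromes:
  [0:3] "dbd" (len 3) => palindrome
Longest palindromic substring: "dbd" with length 3

3


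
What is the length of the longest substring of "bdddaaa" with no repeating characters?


Input: "bdddaaa"
Sliding window (track last position of each char):
  Position 0 ('b'): window [0,0] length 1 -- new best
  Position 1 ('d'): window [0,1] length 2 -- new best
  Position 2 ('d'): repeat (last at 1), move window start to 2
  Position 2 ('d'): window [2,2] length 1
  Position 3 ('d'): repeat (last at 2), move window start to 3
  Position 3 ('d'): window [3,3] length 1
  Position 4 ('a'): window [3,4] length 2
  Position 5 ('a'): repeat (last at 4), move window start to 5
  Position 5 ('a'): window [5,5] length 1
  Position 6 ('a'): repeat (last at 5), move window start to 6
  Position 6 ('a'): window [6,6] length 1
Longest substring with no repeats: "bd" with length 2

2


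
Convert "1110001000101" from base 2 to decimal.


Input: "1110001000101" in base 2
Positional expansion:
  Digit '1' (value 1) x 2^12 = 4096
  Digit '1' (value 1) x 2^11 = 2048
  Digit '1' (value 1) x 2^10 = 1024
  Digit '0' (value 0) x 2^9 = 0
  Digit '0' (value 0) x 2^8 = 0
  Digit '0' (value 0) x 2^7 = 0
  Digit '1' (value 1) x 2^6 = 64
  Digit '0' (value 0) x 2^5 = 0
  Digit '0' (value 0) x 2^4 = 0
  Digit '0' (value 0) x 2^3 = 0
  Digit '1' (value 1) x 2^2 = 4
  Digit '0' (value 0) x 2^1 = 0
  Digit '1' (value 1) x 2^0 = 1
Sum = 7237

7237


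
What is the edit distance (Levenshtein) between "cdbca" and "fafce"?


Computing edit distance: "cdbca" -> "fafce"
DP table:
           f    a    f    c    e
      0    1    2    3    4    5
  c   1    1    2    3    3    4
  d   2    2    2    3    4    4
  b   3    3    3    3    4    5
  c   4    4    4    4    3    4
  a   5    5    4    5    4    4
Edit distance = dp[5][5] = 4

4


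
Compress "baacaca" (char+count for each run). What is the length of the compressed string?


Input: baacaca
Runs:
  'b' x 1 => "b1"
  'a' x 2 => "a2"
  'c' x 1 => "c1"
  'a' x 1 => "a1"
  'c' x 1 => "c1"
  'a' x 1 => "a1"
Compressed: "b1a2c1a1c1a1"
Compressed length: 12

12


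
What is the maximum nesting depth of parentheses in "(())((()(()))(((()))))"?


Input: "(())((()(()))(((()))))"
Tracking depth:
  Position 0 '(': depth becomes 1
  Position 1 '(': depth becomes 2
  Position 2 ')': depth becomes 1
  Position 3 ')': depth becomes 0
  Position 4 '(': depth becomes 1
  Position 5 '(': depth becomes 2
  Position 6 '(': depth becomes 3
  Position 7 ')': depth becomes 2
  Position 8 '(': depth becomes 3
  Position 9 '(': depth becomes 4
  Position 10 ')': depth becomes 3
  Position 11 ')': depth becomes 2
  Position 12 ')': depth becomes 1
  Position 13 '(': depth becomes 2
  Position 14 '(': depth becomes 3
  Position 15 '(': depth becomes 4
  Position 16 '(': depth becomes 5
  Position 17 ')': depth becomes 4
  Position 18 ')': depth becomes 3
  Position 19 ')': depth becomes 2
  Position 20 ')': depth becomes 1
  Position 21 ')': depth becomes 0
Maximum depth reached: 5

5


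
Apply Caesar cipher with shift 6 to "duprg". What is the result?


Caesar cipher: shift "duprg" by 6
  'd' (pos 3) + 6 = pos 9 = 'j'
  'u' (pos 20) + 6 = pos 0 = 'a'
  'p' (pos 15) + 6 = pos 21 = 'v'
  'r' (pos 17) + 6 = pos 23 = 'x'
  'g' (pos 6) + 6 = pos 12 = 'm'
Result: javxm

javxm


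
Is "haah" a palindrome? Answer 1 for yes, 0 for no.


Input: haah
Reversed: haah
  Compare pos 0 ('h') with pos 3 ('h'): match
  Compare pos 1 ('a') with pos 2 ('a'): match
Result: palindrome

1


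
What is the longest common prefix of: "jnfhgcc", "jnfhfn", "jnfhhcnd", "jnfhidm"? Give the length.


Words: jnfhgcc, jnfhfn, jnfhhcnd, jnfhidm
  Position 0: all 'j' => match
  Position 1: all 'n' => match
  Position 2: all 'f' => match
  Position 3: all 'h' => match
  Position 4: ('g', 'f', 'h', 'i') => mismatch, stop
LCP = "jnfh" (length 4)

4


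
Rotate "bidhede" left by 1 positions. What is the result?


Input: "bidhede", rotate left by 1
First 1 characters: "b"
Remaining characters: "idhede"
Concatenate remaining + first: "idhede" + "b" = "idhedeb"

idhedeb


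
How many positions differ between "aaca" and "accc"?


Comparing "aaca" and "accc" position by position:
  Position 0: 'a' vs 'a' => same
  Position 1: 'a' vs 'c' => DIFFER
  Position 2: 'c' vs 'c' => same
  Position 3: 'a' vs 'c' => DIFFER
Positions that differ: 2

2


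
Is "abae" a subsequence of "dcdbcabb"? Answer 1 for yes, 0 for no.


Check if "abae" is a subsequence of "dcdbcabb"
Greedy scan:
  Position 0 ('d'): no match needed
  Position 1 ('c'): no match needed
  Position 2 ('d'): no match needed
  Position 3 ('b'): no match needed
  Position 4 ('c'): no match needed
  Position 5 ('a'): matches sub[0] = 'a'
  Position 6 ('b'): matches sub[1] = 'b'
  Position 7 ('b'): no match needed
Only matched 2/4 characters => not a subsequence

0


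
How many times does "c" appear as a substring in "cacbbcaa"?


Searching for "c" in "cacbbcaa"
Scanning each position:
  Position 0: "c" => MATCH
  Position 1: "a" => no
  Position 2: "c" => MATCH
  Position 3: "b" => no
  Position 4: "b" => no
  Position 5: "c" => MATCH
  Position 6: "a" => no
  Position 7: "a" => no
Total occurrences: 3

3


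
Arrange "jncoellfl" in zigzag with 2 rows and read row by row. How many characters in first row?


Zigzag "jncoellfl" into 2 rows:
Placing characters:
  'j' => row 0
  'n' => row 1
  'c' => row 0
  'o' => row 1
  'e' => row 0
  'l' => row 1
  'l' => row 0
  'f' => row 1
  'l' => row 0
Rows:
  Row 0: "jcell"
  Row 1: "nolf"
First row length: 5

5


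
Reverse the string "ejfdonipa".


Input: ejfdonipa
Reading characters right to left:
  Position 8: 'a'
  Position 7: 'p'
  Position 6: 'i'
  Position 5: 'n'
  Position 4: 'o'
  Position 3: 'd'
  Position 2: 'f'
  Position 1: 'j'
  Position 0: 'e'
Reversed: apinodfje

apinodfje


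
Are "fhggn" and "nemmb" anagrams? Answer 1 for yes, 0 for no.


Strings: "fhggn", "nemmb"
Sorted first:  fgghn
Sorted second: bemmn
Differ at position 0: 'f' vs 'b' => not anagrams

0


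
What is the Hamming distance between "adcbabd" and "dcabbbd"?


Comparing "adcbabd" and "dcabbbd" position by position:
  Position 0: 'a' vs 'd' => differ
  Position 1: 'd' vs 'c' => differ
  Position 2: 'c' vs 'a' => differ
  Position 3: 'b' vs 'b' => same
  Position 4: 'a' vs 'b' => differ
  Position 5: 'b' vs 'b' => same
  Position 6: 'd' vs 'd' => same
Total differences (Hamming distance): 4

4


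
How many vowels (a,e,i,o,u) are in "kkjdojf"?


Input: kkjdojf
Checking each character:
  'k' at position 0: consonant
  'k' at position 1: consonant
  'j' at position 2: consonant
  'd' at position 3: consonant
  'o' at position 4: vowel (running total: 1)
  'j' at position 5: consonant
  'f' at position 6: consonant
Total vowels: 1

1


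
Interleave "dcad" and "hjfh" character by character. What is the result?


Interleaving "dcad" and "hjfh":
  Position 0: 'd' from first, 'h' from second => "dh"
  Position 1: 'c' from first, 'j' from second => "cj"
  Position 2: 'a' from first, 'f' from second => "af"
  Position 3: 'd' from first, 'h' from second => "dh"
Result: dhcjafdh

dhcjafdh


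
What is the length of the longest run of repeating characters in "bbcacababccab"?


Input: "bbcacababccab"
Scanning for longest run:
  Position 1 ('b'): continues run of 'b', length=2
  Position 2 ('c'): new char, reset run to 1
  Position 3 ('a'): new char, reset run to 1
  Position 4 ('c'): new char, reset run to 1
  Position 5 ('a'): new char, reset run to 1
  Position 6 ('b'): new char, reset run to 1
  Position 7 ('a'): new char, reset run to 1
  Position 8 ('b'): new char, reset run to 1
  Position 9 ('c'): new char, reset run to 1
  Position 10 ('c'): continues run of 'c', length=2
  Position 11 ('a'): new char, reset run to 1
  Position 12 ('b'): new char, reset run to 1
Longest run: 'b' with length 2

2


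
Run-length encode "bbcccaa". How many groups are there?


Input: bbcccaa
Scanning for consecutive runs:
  Group 1: 'b' x 2 (positions 0-1)
  Group 2: 'c' x 3 (positions 2-4)
  Group 3: 'a' x 2 (positions 5-6)
Total groups: 3

3


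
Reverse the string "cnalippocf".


Input: cnalippocf
Reading characters right to left:
  Position 9: 'f'
  Position 8: 'c'
  Position 7: 'o'
  Position 6: 'p'
  Position 5: 'p'
  Position 4: 'i'
  Position 3: 'l'
  Position 2: 'a'
  Position 1: 'n'
  Position 0: 'c'
Reversed: fcoppilanc

fcoppilanc


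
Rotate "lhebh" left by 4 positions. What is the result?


Input: "lhebh", rotate left by 4
First 4 characters: "lheb"
Remaining characters: "h"
Concatenate remaining + first: "h" + "lheb" = "hlheb"

hlheb


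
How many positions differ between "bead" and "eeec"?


Comparing "bead" and "eeec" position by position:
  Position 0: 'b' vs 'e' => DIFFER
  Position 1: 'e' vs 'e' => same
  Position 2: 'a' vs 'e' => DIFFER
  Position 3: 'd' vs 'c' => DIFFER
Positions that differ: 3

3


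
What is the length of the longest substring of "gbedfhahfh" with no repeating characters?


Input: "gbedfhahfh"
Sliding window (track last position of each char):
  Position 0 ('g'): window [0,0] length 1 -- new best
  Position 1 ('b'): window [0,1] length 2 -- new best
  Position 2 ('e'): window [0,2] length 3 -- new best
  Position 3 ('d'): window [0,3] length 4 -- new best
  Position 4 ('f'): window [0,4] length 5 -- new best
  Position 5 ('h'): window [0,5] length 6 -- new best
  Position 6 ('a'): window [0,6] length 7 -- new best
  Position 7 ('h'): repeat (last at 5), move window start to 6
  Position 7 ('h'): window [6,7] length 2
  Position 8 ('f'): window [6,8] length 3
  Position 9 ('h'): repeat (last at 7), move window start to 8
  Position 9 ('h'): window [8,9] length 2
Longest substring with no repeats: "gbedfha" with length 7

7


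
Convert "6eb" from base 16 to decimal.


Input: "6eb" in base 16
Positional expansion:
  Digit '6' (value 6) x 16^2 = 1536
  Digit 'e' (value 14) x 16^1 = 224
  Digit 'b' (value 11) x 16^0 = 11
Sum = 1771

1771


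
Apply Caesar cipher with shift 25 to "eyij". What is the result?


Caesar cipher: shift "eyij" by 25
  'e' (pos 4) + 25 = pos 3 = 'd'
  'y' (pos 24) + 25 = pos 23 = 'x'
  'i' (pos 8) + 25 = pos 7 = 'h'
  'j' (pos 9) + 25 = pos 8 = 'i'
Result: dxhi

dxhi


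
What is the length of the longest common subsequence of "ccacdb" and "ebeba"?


LCS of "ccacdb" and "ebeba"
DP table:
           e    b    e    b    a
      0    0    0    0    0    0
  c   0    0    0    0    0    0
  c   0    0    0    0    0    0
  a   0    0    0    0    0    1
  c   0    0    0    0    0    1
  d   0    0    0    0    0    1
  b   0    0    1    1    1    1
LCS length = dp[6][5] = 1

1


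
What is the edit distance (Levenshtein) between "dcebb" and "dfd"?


Computing edit distance: "dcebb" -> "dfd"
DP table:
           d    f    d
      0    1    2    3
  d   1    0    1    2
  c   2    1    1    2
  e   3    2    2    2
  b   4    3    3    3
  b   5    4    4    4
Edit distance = dp[5][3] = 4

4


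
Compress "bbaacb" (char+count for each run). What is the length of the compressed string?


Input: bbaacb
Runs:
  'b' x 2 => "b2"
  'a' x 2 => "a2"
  'c' x 1 => "c1"
  'b' x 1 => "b1"
Compressed: "b2a2c1b1"
Compressed length: 8

8


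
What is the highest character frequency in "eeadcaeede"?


Input: eeadcaeede
Character counts:
  'a': 2
  'c': 1
  'd': 2
  'e': 5
Maximum frequency: 5

5


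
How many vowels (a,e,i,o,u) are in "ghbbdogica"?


Input: ghbbdogica
Checking each character:
  'g' at position 0: consonant
  'h' at position 1: consonant
  'b' at position 2: consonant
  'b' at position 3: consonant
  'd' at position 4: consonant
  'o' at position 5: vowel (running total: 1)
  'g' at position 6: consonant
  'i' at position 7: vowel (running total: 2)
  'c' at position 8: consonant
  'a' at position 9: vowel (running total: 3)
Total vowels: 3

3


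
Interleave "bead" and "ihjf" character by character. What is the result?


Interleaving "bead" and "ihjf":
  Position 0: 'b' from first, 'i' from second => "bi"
  Position 1: 'e' from first, 'h' from second => "eh"
  Position 2: 'a' from first, 'j' from second => "aj"
  Position 3: 'd' from first, 'f' from second => "df"
Result: biehajdf

biehajdf


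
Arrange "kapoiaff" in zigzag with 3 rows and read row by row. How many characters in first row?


Zigzag "kapoiaff" into 3 rows:
Placing characters:
  'k' => row 0
  'a' => row 1
  'p' => row 2
  'o' => row 1
  'i' => row 0
  'a' => row 1
  'f' => row 2
  'f' => row 1
Rows:
  Row 0: "ki"
  Row 1: "aoaf"
  Row 2: "pf"
First row length: 2

2


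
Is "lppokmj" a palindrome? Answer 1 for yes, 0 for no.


Input: lppokmj
Reversed: jmkoppl
  Compare pos 0 ('l') with pos 6 ('j'): MISMATCH
  Compare pos 1 ('p') with pos 5 ('m'): MISMATCH
  Compare pos 2 ('p') with pos 4 ('k'): MISMATCH
Result: not a palindrome

0


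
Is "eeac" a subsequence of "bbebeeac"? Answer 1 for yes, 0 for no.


Check if "eeac" is a subsequence of "bbebeeac"
Greedy scan:
  Position 0 ('b'): no match needed
  Position 1 ('b'): no match needed
  Position 2 ('e'): matches sub[0] = 'e'
  Position 3 ('b'): no match needed
  Position 4 ('e'): matches sub[1] = 'e'
  Position 5 ('e'): no match needed
  Position 6 ('a'): matches sub[2] = 'a'
  Position 7 ('c'): matches sub[3] = 'c'
All 4 characters matched => is a subsequence

1


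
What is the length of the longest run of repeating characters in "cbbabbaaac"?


Input: "cbbabbaaac"
Scanning for longest run:
  Position 1 ('b'): new char, reset run to 1
  Position 2 ('b'): continues run of 'b', length=2
  Position 3 ('a'): new char, reset run to 1
  Position 4 ('b'): new char, reset run to 1
  Position 5 ('b'): continues run of 'b', length=2
  Position 6 ('a'): new char, reset run to 1
  Position 7 ('a'): continues run of 'a', length=2
  Position 8 ('a'): continues run of 'a', length=3
  Position 9 ('c'): new char, reset run to 1
Longest run: 'a' with length 3

3


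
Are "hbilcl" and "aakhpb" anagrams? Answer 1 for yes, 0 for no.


Strings: "hbilcl", "aakhpb"
Sorted first:  bchill
Sorted second: aabhkp
Differ at position 0: 'b' vs 'a' => not anagrams

0


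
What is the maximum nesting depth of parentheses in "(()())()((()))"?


Input: "(()())()((()))"
Tracking depth:
  Position 0 '(': depth becomes 1
  Position 1 '(': depth becomes 2
  Position 2 ')': depth becomes 1
  Position 3 '(': depth becomes 2
  Position 4 ')': depth becomes 1
  Position 5 ')': depth becomes 0
  Position 6 '(': depth becomes 1
  Position 7 ')': depth becomes 0
  Position 8 '(': depth becomes 1
  Position 9 '(': depth becomes 2
  Position 10 '(': depth becomes 3
  Position 11 ')': depth becomes 2
  Position 12 ')': depth becomes 1
  Position 13 ')': depth becomes 0
Maximum depth reached: 3

3


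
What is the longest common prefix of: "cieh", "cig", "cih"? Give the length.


Words: cieh, cig, cih
  Position 0: all 'c' => match
  Position 1: all 'i' => match
  Position 2: ('e', 'g', 'h') => mismatch, stop
LCP = "ci" (length 2)

2


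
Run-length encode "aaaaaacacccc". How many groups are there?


Input: aaaaaacacccc
Scanning for consecutive runs:
  Group 1: 'a' x 6 (positions 0-5)
  Group 2: 'c' x 1 (positions 6-6)
  Group 3: 'a' x 1 (positions 7-7)
  Group 4: 'c' x 4 (positions 8-11)
Total groups: 4

4


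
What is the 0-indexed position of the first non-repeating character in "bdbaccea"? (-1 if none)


Input: bdbaccea
Character frequencies:
  'a': 2
  'b': 2
  'c': 2
  'd': 1
  'e': 1
Scanning left to right for freq == 1:
  Position 0 ('b'): freq=2, skip
  Position 1 ('d'): unique! => answer = 1

1


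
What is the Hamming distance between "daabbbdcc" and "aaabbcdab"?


Comparing "daabbbdcc" and "aaabbcdab" position by position:
  Position 0: 'd' vs 'a' => differ
  Position 1: 'a' vs 'a' => same
  Position 2: 'a' vs 'a' => same
  Position 3: 'b' vs 'b' => same
  Position 4: 'b' vs 'b' => same
  Position 5: 'b' vs 'c' => differ
  Position 6: 'd' vs 'd' => same
  Position 7: 'c' vs 'a' => differ
  Position 8: 'c' vs 'b' => differ
Total differences (Hamming distance): 4

4


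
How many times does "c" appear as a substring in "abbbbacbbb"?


Searching for "c" in "abbbbacbbb"
Scanning each position:
  Position 0: "a" => no
  Position 1: "b" => no
  Position 2: "b" => no
  Position 3: "b" => no
  Position 4: "b" => no
  Position 5: "a" => no
  Position 6: "c" => MATCH
  Position 7: "b" => no
  Position 8: "b" => no
  Position 9: "b" => no
Total occurrences: 1

1


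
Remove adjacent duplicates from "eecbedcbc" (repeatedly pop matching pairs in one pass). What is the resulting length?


Input: eecbedcbc
Stack-based adjacent duplicate removal:
  Read 'e': push. Stack: e
  Read 'e': matches stack top 'e' => pop. Stack: (empty)
  Read 'c': push. Stack: c
  Read 'b': push. Stack: cb
  Read 'e': push. Stack: cbe
  Read 'd': push. Stack: cbed
  Read 'c': push. Stack: cbedc
  Read 'b': push. Stack: cbedcb
  Read 'c': push. Stack: cbedcbc
Final stack: "cbedcbc" (length 7)

7


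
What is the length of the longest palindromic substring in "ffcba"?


Input: "ffcba"
Checking substrings for palindromes:
  [0:2] "ff" (len 2) => palindrome
Longest palindromic substring: "ff" with length 2

2


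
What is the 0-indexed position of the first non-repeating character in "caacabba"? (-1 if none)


Input: caacabba
Character frequencies:
  'a': 4
  'b': 2
  'c': 2
Scanning left to right for freq == 1:
  Position 0 ('c'): freq=2, skip
  Position 1 ('a'): freq=4, skip
  Position 2 ('a'): freq=4, skip
  Position 3 ('c'): freq=2, skip
  Position 4 ('a'): freq=4, skip
  Position 5 ('b'): freq=2, skip
  Position 6 ('b'): freq=2, skip
  Position 7 ('a'): freq=4, skip
  No unique character found => answer = -1

-1


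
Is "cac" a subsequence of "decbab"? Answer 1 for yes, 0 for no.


Check if "cac" is a subsequence of "decbab"
Greedy scan:
  Position 0 ('d'): no match needed
  Position 1 ('e'): no match needed
  Position 2 ('c'): matches sub[0] = 'c'
  Position 3 ('b'): no match needed
  Position 4 ('a'): matches sub[1] = 'a'
  Position 5 ('b'): no match needed
Only matched 2/3 characters => not a subsequence

0


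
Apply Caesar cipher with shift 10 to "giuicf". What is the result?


Caesar cipher: shift "giuicf" by 10
  'g' (pos 6) + 10 = pos 16 = 'q'
  'i' (pos 8) + 10 = pos 18 = 's'
  'u' (pos 20) + 10 = pos 4 = 'e'
  'i' (pos 8) + 10 = pos 18 = 's'
  'c' (pos 2) + 10 = pos 12 = 'm'
  'f' (pos 5) + 10 = pos 15 = 'p'
Result: qsesmp

qsesmp


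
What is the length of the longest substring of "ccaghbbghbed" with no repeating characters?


Input: "ccaghbbghbed"
Sliding window (track last position of each char):
  Position 0 ('c'): window [0,0] length 1 -- new best
  Position 1 ('c'): repeat (last at 0), move window start to 1
  Position 1 ('c'): window [1,1] length 1
  Position 2 ('a'): window [1,2] length 2 -- new best
  Position 3 ('g'): window [1,3] length 3 -- new best
  Position 4 ('h'): window [1,4] length 4 -- new best
  Position 5 ('b'): window [1,5] length 5 -- new best
  Position 6 ('b'): repeat (last at 5), move window start to 6
  Position 6 ('b'): window [6,6] length 1
  Position 7 ('g'): window [6,7] length 2
  Position 8 ('h'): window [6,8] length 3
  Position 9 ('b'): repeat (last at 6), move window start to 7
  Position 9 ('b'): window [7,9] length 3
  Position 10 ('e'): window [7,10] length 4
  Position 11 ('d'): window [7,11] length 5
Longest substring with no repeats: "caghb" with length 5

5


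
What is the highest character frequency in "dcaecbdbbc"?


Input: dcaecbdbbc
Character counts:
  'a': 1
  'b': 3
  'c': 3
  'd': 2
  'e': 1
Maximum frequency: 3

3


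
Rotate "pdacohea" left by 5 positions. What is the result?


Input: "pdacohea", rotate left by 5
First 5 characters: "pdaco"
Remaining characters: "hea"
Concatenate remaining + first: "hea" + "pdaco" = "heapdaco"

heapdaco


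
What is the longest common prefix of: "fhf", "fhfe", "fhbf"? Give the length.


Words: fhf, fhfe, fhbf
  Position 0: all 'f' => match
  Position 1: all 'h' => match
  Position 2: ('f', 'f', 'b') => mismatch, stop
LCP = "fh" (length 2)

2


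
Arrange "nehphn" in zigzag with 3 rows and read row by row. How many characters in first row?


Zigzag "nehphn" into 3 rows:
Placing characters:
  'n' => row 0
  'e' => row 1
  'h' => row 2
  'p' => row 1
  'h' => row 0
  'n' => row 1
Rows:
  Row 0: "nh"
  Row 1: "epn"
  Row 2: "h"
First row length: 2

2


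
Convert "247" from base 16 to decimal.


Input: "247" in base 16
Positional expansion:
  Digit '2' (value 2) x 16^2 = 512
  Digit '4' (value 4) x 16^1 = 64
  Digit '7' (value 7) x 16^0 = 7
Sum = 583

583


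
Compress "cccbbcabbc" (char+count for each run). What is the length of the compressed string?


Input: cccbbcabbc
Runs:
  'c' x 3 => "c3"
  'b' x 2 => "b2"
  'c' x 1 => "c1"
  'a' x 1 => "a1"
  'b' x 2 => "b2"
  'c' x 1 => "c1"
Compressed: "c3b2c1a1b2c1"
Compressed length: 12

12


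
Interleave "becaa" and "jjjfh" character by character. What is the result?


Interleaving "becaa" and "jjjfh":
  Position 0: 'b' from first, 'j' from second => "bj"
  Position 1: 'e' from first, 'j' from second => "ej"
  Position 2: 'c' from first, 'j' from second => "cj"
  Position 3: 'a' from first, 'f' from second => "af"
  Position 4: 'a' from first, 'h' from second => "ah"
Result: bjejcjafah

bjejcjafah


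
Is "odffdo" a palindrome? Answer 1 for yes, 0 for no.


Input: odffdo
Reversed: odffdo
  Compare pos 0 ('o') with pos 5 ('o'): match
  Compare pos 1 ('d') with pos 4 ('d'): match
  Compare pos 2 ('f') with pos 3 ('f'): match
Result: palindrome

1


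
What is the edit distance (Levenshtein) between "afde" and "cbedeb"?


Computing edit distance: "afde" -> "cbedeb"
DP table:
           c    b    e    d    e    b
      0    1    2    3    4    5    6
  a   1    1    2    3    4    5    6
  f   2    2    2    3    4    5    6
  d   3    3    3    3    3    4    5
  e   4    4    4    3    4    3    4
Edit distance = dp[4][6] = 4

4


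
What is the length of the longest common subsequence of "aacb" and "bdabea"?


LCS of "aacb" and "bdabea"
DP table:
           b    d    a    b    e    a
      0    0    0    0    0    0    0
  a   0    0    0    1    1    1    1
  a   0    0    0    1    1    1    2
  c   0    0    0    1    1    1    2
  b   0    1    1    1    2    2    2
LCS length = dp[4][6] = 2

2


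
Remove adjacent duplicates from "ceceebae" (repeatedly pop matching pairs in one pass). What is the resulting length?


Input: ceceebae
Stack-based adjacent duplicate removal:
  Read 'c': push. Stack: c
  Read 'e': push. Stack: ce
  Read 'c': push. Stack: cec
  Read 'e': push. Stack: cece
  Read 'e': matches stack top 'e' => pop. Stack: cec
  Read 'b': push. Stack: cecb
  Read 'a': push. Stack: cecba
  Read 'e': push. Stack: cecbae
Final stack: "cecbae" (length 6)

6


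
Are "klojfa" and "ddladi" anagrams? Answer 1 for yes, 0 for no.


Strings: "klojfa", "ddladi"
Sorted first:  afjklo
Sorted second: adddil
Differ at position 1: 'f' vs 'd' => not anagrams

0


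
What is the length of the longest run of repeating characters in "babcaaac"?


Input: "babcaaac"
Scanning for longest run:
  Position 1 ('a'): new char, reset run to 1
  Position 2 ('b'): new char, reset run to 1
  Position 3 ('c'): new char, reset run to 1
  Position 4 ('a'): new char, reset run to 1
  Position 5 ('a'): continues run of 'a', length=2
  Position 6 ('a'): continues run of 'a', length=3
  Position 7 ('c'): new char, reset run to 1
Longest run: 'a' with length 3

3


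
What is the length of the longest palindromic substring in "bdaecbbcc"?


Input: "bdaecbbcc"
Checking substrings for palindromes:
  [4:8] "cbbc" (len 4) => palindrome
  [5:7] "bb" (len 2) => palindrome
  [7:9] "cc" (len 2) => palindrome
Longest palindromic substring: "cbbc" with length 4

4


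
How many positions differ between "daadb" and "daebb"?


Comparing "daadb" and "daebb" position by position:
  Position 0: 'd' vs 'd' => same
  Position 1: 'a' vs 'a' => same
  Position 2: 'a' vs 'e' => DIFFER
  Position 3: 'd' vs 'b' => DIFFER
  Position 4: 'b' vs 'b' => same
Positions that differ: 2

2


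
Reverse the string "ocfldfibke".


Input: ocfldfibke
Reading characters right to left:
  Position 9: 'e'
  Position 8: 'k'
  Position 7: 'b'
  Position 6: 'i'
  Position 5: 'f'
  Position 4: 'd'
  Position 3: 'l'
  Position 2: 'f'
  Position 1: 'c'
  Position 0: 'o'
Reversed: ekbifdlfco

ekbifdlfco


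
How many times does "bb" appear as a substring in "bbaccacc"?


Searching for "bb" in "bbaccacc"
Scanning each position:
  Position 0: "bb" => MATCH
  Position 1: "ba" => no
  Position 2: "ac" => no
  Position 3: "cc" => no
  Position 4: "ca" => no
  Position 5: "ac" => no
  Position 6: "cc" => no
Total occurrences: 1

1


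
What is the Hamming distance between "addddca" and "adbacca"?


Comparing "addddca" and "adbacca" position by position:
  Position 0: 'a' vs 'a' => same
  Position 1: 'd' vs 'd' => same
  Position 2: 'd' vs 'b' => differ
  Position 3: 'd' vs 'a' => differ
  Position 4: 'd' vs 'c' => differ
  Position 5: 'c' vs 'c' => same
  Position 6: 'a' vs 'a' => same
Total differences (Hamming distance): 3

3


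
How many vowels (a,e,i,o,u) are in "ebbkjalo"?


Input: ebbkjalo
Checking each character:
  'e' at position 0: vowel (running total: 1)
  'b' at position 1: consonant
  'b' at position 2: consonant
  'k' at position 3: consonant
  'j' at position 4: consonant
  'a' at position 5: vowel (running total: 2)
  'l' at position 6: consonant
  'o' at position 7: vowel (running total: 3)
Total vowels: 3

3


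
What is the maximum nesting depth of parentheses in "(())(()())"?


Input: "(())(()())"
Tracking depth:
  Position 0 '(': depth becomes 1
  Position 1 '(': depth becomes 2
  Position 2 ')': depth becomes 1
  Position 3 ')': depth becomes 0
  Position 4 '(': depth becomes 1
  Position 5 '(': depth becomes 2
  Position 6 ')': depth becomes 1
  Position 7 '(': depth becomes 2
  Position 8 ')': depth becomes 1
  Position 9 ')': depth becomes 0
Maximum depth reached: 2

2


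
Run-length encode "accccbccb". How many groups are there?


Input: accccbccb
Scanning for consecutive runs:
  Group 1: 'a' x 1 (positions 0-0)
  Group 2: 'c' x 4 (positions 1-4)
  Group 3: 'b' x 1 (positions 5-5)
  Group 4: 'c' x 2 (positions 6-7)
  Group 5: 'b' x 1 (positions 8-8)
Total groups: 5

5


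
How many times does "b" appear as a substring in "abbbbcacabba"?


Searching for "b" in "abbbbcacabba"
Scanning each position:
  Position 0: "a" => no
  Position 1: "b" => MATCH
  Position 2: "b" => MATCH
  Position 3: "b" => MATCH
  Position 4: "b" => MATCH
  Position 5: "c" => no
  Position 6: "a" => no
  Position 7: "c" => no
  Position 8: "a" => no
  Position 9: "b" => MATCH
  Position 10: "b" => MATCH
  Position 11: "a" => no
Total occurrences: 6

6


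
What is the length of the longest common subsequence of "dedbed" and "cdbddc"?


LCS of "dedbed" and "cdbddc"
DP table:
           c    d    b    d    d    c
      0    0    0    0    0    0    0
  d   0    0    1    1    1    1    1
  e   0    0    1    1    1    1    1
  d   0    0    1    1    2    2    2
  b   0    0    1    2    2    2    2
  e   0    0    1    2    2    2    2
  d   0    0    1    2    3    3    3
LCS length = dp[6][6] = 3

3


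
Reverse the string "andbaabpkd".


Input: andbaabpkd
Reading characters right to left:
  Position 9: 'd'
  Position 8: 'k'
  Position 7: 'p'
  Position 6: 'b'
  Position 5: 'a'
  Position 4: 'a'
  Position 3: 'b'
  Position 2: 'd'
  Position 1: 'n'
  Position 0: 'a'
Reversed: dkpbaabdna

dkpbaabdna


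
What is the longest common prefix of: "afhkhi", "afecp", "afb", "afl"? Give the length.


Words: afhkhi, afecp, afb, afl
  Position 0: all 'a' => match
  Position 1: all 'f' => match
  Position 2: ('h', 'e', 'b', 'l') => mismatch, stop
LCP = "af" (length 2)

2


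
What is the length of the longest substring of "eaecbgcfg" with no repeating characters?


Input: "eaecbgcfg"
Sliding window (track last position of each char):
  Position 0 ('e'): window [0,0] length 1 -- new best
  Position 1 ('a'): window [0,1] length 2 -- new best
  Position 2 ('e'): repeat (last at 0), move window start to 1
  Position 2 ('e'): window [1,2] length 2
  Position 3 ('c'): window [1,3] length 3 -- new best
  Position 4 ('b'): window [1,4] length 4 -- new best
  Position 5 ('g'): window [1,5] length 5 -- new best
  Position 6 ('c'): repeat (last at 3), move window start to 4
  Position 6 ('c'): window [4,6] length 3
  Position 7 ('f'): window [4,7] length 4
  Position 8 ('g'): repeat (last at 5), move window start to 6
  Position 8 ('g'): window [6,8] length 3
Longest substring with no repeats: "aecbg" with length 5

5


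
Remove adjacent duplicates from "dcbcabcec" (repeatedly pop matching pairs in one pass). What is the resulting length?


Input: dcbcabcec
Stack-based adjacent duplicate removal:
  Read 'd': push. Stack: d
  Read 'c': push. Stack: dc
  Read 'b': push. Stack: dcb
  Read 'c': push. Stack: dcbc
  Read 'a': push. Stack: dcbca
  Read 'b': push. Stack: dcbcab
  Read 'c': push. Stack: dcbcabc
  Read 'e': push. Stack: dcbcabce
  Read 'c': push. Stack: dcbcabcec
Final stack: "dcbcabcec" (length 9)

9


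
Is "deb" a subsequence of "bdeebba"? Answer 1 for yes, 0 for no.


Check if "deb" is a subsequence of "bdeebba"
Greedy scan:
  Position 0 ('b'): no match needed
  Position 1 ('d'): matches sub[0] = 'd'
  Position 2 ('e'): matches sub[1] = 'e'
  Position 3 ('e'): no match needed
  Position 4 ('b'): matches sub[2] = 'b'
  Position 5 ('b'): no match needed
  Position 6 ('a'): no match needed
All 3 characters matched => is a subsequence

1


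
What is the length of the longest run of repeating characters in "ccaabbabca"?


Input: "ccaabbabca"
Scanning for longest run:
  Position 1 ('c'): continues run of 'c', length=2
  Position 2 ('a'): new char, reset run to 1
  Position 3 ('a'): continues run of 'a', length=2
  Position 4 ('b'): new char, reset run to 1
  Position 5 ('b'): continues run of 'b', length=2
  Position 6 ('a'): new char, reset run to 1
  Position 7 ('b'): new char, reset run to 1
  Position 8 ('c'): new char, reset run to 1
  Position 9 ('a'): new char, reset run to 1
Longest run: 'c' with length 2

2


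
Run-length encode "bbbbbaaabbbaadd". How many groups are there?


Input: bbbbbaaabbbaadd
Scanning for consecutive runs:
  Group 1: 'b' x 5 (positions 0-4)
  Group 2: 'a' x 3 (positions 5-7)
  Group 3: 'b' x 3 (positions 8-10)
  Group 4: 'a' x 2 (positions 11-12)
  Group 5: 'd' x 2 (positions 13-14)
Total groups: 5

5


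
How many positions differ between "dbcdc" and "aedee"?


Comparing "dbcdc" and "aedee" position by position:
  Position 0: 'd' vs 'a' => DIFFER
  Position 1: 'b' vs 'e' => DIFFER
  Position 2: 'c' vs 'd' => DIFFER
  Position 3: 'd' vs 'e' => DIFFER
  Position 4: 'c' vs 'e' => DIFFER
Positions that differ: 5

5


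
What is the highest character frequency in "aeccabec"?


Input: aeccabec
Character counts:
  'a': 2
  'b': 1
  'c': 3
  'e': 2
Maximum frequency: 3

3


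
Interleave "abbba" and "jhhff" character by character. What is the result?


Interleaving "abbba" and "jhhff":
  Position 0: 'a' from first, 'j' from second => "aj"
  Position 1: 'b' from first, 'h' from second => "bh"
  Position 2: 'b' from first, 'h' from second => "bh"
  Position 3: 'b' from first, 'f' from second => "bf"
  Position 4: 'a' from first, 'f' from second => "af"
Result: ajbhbhbfaf

ajbhbhbfaf


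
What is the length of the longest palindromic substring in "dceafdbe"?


Input: "dceafdbe"
Checking substrings for palindromes:
  No multi-char palindromic substrings found
Longest palindromic substring: "d" with length 1

1


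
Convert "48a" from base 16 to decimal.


Input: "48a" in base 16
Positional expansion:
  Digit '4' (value 4) x 16^2 = 1024
  Digit '8' (value 8) x 16^1 = 128
  Digit 'a' (value 10) x 16^0 = 10
Sum = 1162

1162


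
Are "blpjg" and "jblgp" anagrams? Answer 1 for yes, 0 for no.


Strings: "blpjg", "jblgp"
Sorted first:  bgjlp
Sorted second: bgjlp
Sorted forms match => anagrams

1


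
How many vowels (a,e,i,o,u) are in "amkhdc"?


Input: amkhdc
Checking each character:
  'a' at position 0: vowel (running total: 1)
  'm' at position 1: consonant
  'k' at position 2: consonant
  'h' at position 3: consonant
  'd' at position 4: consonant
  'c' at position 5: consonant
Total vowels: 1

1


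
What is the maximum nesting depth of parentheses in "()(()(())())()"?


Input: "()(()(())())()"
Tracking depth:
  Position 0 '(': depth becomes 1
  Position 1 ')': depth becomes 0
  Position 2 '(': depth becomes 1
  Position 3 '(': depth becomes 2
  Position 4 ')': depth becomes 1
  Position 5 '(': depth becomes 2
  Position 6 '(': depth becomes 3
  Position 7 ')': depth becomes 2
  Position 8 ')': depth becomes 1
  Position 9 '(': depth becomes 2
  Position 10 ')': depth becomes 1
  Position 11 ')': depth becomes 0
  Position 12 '(': depth becomes 1
  Position 13 ')': depth becomes 0
Maximum depth reached: 3

3


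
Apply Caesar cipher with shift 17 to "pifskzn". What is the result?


Caesar cipher: shift "pifskzn" by 17
  'p' (pos 15) + 17 = pos 6 = 'g'
  'i' (pos 8) + 17 = pos 25 = 'z'
  'f' (pos 5) + 17 = pos 22 = 'w'
  's' (pos 18) + 17 = pos 9 = 'j'
  'k' (pos 10) + 17 = pos 1 = 'b'
  'z' (pos 25) + 17 = pos 16 = 'q'
  'n' (pos 13) + 17 = pos 4 = 'e'
Result: gzwjbqe

gzwjbqe
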